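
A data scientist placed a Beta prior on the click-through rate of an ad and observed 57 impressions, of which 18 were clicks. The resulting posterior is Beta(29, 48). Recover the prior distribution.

Under Beta–binomial conjugacy the posterior parameters are (a+s, b+f).
So a = 29 − 18 = 11 and b = 48 − 39 = 9.

Beta(11, 9)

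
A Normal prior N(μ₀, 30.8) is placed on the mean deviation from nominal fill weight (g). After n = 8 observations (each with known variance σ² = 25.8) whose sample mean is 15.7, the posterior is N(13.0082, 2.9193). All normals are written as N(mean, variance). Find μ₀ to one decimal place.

The posterior mean is a precision-weighted average: μ_n = (τ₀μ₀ + τ_data·x̄)/(τ₀+τ_data), with τ₀=1/σ₀² and τ_data=n/σ².
Here τ₀ = 1/30.8 = 0.032468 and τ_data = 8/25.8 = 0.310078, so τ_n = 0.342546.
Rearranging for μ₀: μ₀ = (μ_n·τ_n − τ_data·x̄)/τ₀ = (13.0082·0.342546 − 0.310078·15.7) / 0.032468 = -0.412318/0.032468 ≈ -12.7.

μ₀ = -12.7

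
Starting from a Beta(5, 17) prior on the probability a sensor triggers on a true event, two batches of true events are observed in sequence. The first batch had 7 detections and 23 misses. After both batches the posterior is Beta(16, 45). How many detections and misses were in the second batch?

4 detections and 5 misses

Sequential conjugate updates are equivalent to a single update on the pooled data, so total successes = posterior α − prior α and total failures = posterior β − prior β.
Total across both batches: 16−5=11 detections, 45−17=28 misses.
Subtract the first batch: 11−7=4 detections and 28−23=5 misses.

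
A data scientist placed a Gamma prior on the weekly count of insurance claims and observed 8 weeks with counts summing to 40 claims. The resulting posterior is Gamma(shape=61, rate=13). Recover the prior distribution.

Gamma(shape=21, rate=5)

A Gamma(α, β) prior (rate parametrization) on a Poisson rate with n observations summing to S gives posterior Gamma(α+S, β+n).
So α = 61 − 40 = 21 and β = 13 − 8 = 5.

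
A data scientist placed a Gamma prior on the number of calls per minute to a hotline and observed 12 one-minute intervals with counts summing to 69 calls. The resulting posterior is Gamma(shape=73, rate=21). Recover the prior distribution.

Gamma–Poisson conjugacy: posterior shape = α + Σxᵢ, posterior rate = β + n.
So α = 73 − 69 = 4 and β = 21 − 12 = 9.

Gamma(shape=4, rate=9)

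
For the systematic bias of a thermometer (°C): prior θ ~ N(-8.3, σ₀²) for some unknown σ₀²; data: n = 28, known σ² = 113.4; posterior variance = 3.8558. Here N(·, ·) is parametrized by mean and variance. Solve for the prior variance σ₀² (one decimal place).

Posterior precision equals prior precision plus data precision: 1/σ_n² = 1/σ₀² + n/σ².
So 1/σ₀² = 1/3.8558 − 28/113.4 = 0.259350 − 0.246914 = 0.012436.
Hence σ₀² = 1/0.012436 ≈ 80.4.

σ₀² = 80.4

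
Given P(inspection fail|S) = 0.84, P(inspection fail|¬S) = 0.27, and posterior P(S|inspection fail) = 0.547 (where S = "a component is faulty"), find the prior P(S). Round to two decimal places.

P(S) = 0.28

In odds form, posterior odds = prior odds × likelihood ratio, so prior odds = posterior odds ÷ LR.
Posterior odds = 0.547/(1−0.547) = 1.2075. LR = 0.84/0.27 = 3.1111.
Prior odds = 1.2075/3.1111 = 0.3881, so P(S) = 0.3881/(1+0.3881) ≈ 0.28.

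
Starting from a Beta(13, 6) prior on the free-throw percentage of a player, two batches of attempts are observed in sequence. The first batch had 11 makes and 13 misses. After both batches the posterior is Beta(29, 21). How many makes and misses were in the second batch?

5 makes and 2 misses

Sequential conjugate updates are equivalent to a single update on the pooled data, so total successes = posterior α − prior α and total failures = posterior β − prior β.
Total across both batches: 29−13=16 makes, 21−6=15 misses.
Subtract the first batch: 16−11=5 makes and 15−13=2 misses.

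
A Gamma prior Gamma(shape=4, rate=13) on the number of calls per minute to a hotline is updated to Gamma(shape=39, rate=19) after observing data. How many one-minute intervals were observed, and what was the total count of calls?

n = 6 one-minute intervals with total 35 calls

A Gamma(α, β) prior (rate parametrization) on a Poisson rate with n observations summing to S gives posterior Gamma(α+S, β+n).
Matching: Σxᵢ = 39 − 4 = 35 and n = 19 − 13 = 6.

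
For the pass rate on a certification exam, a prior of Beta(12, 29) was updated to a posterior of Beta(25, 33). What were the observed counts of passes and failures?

Under Beta–binomial conjugacy the posterior parameters are (α+s, β+f).
Match parameters: s=25−12=13, f=33−29=4.

13 passes and 4 failures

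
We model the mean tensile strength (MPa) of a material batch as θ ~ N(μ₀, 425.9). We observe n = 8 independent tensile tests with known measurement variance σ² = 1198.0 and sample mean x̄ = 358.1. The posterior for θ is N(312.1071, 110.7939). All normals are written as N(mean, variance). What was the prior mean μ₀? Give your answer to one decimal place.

The posterior mean is a precision-weighted average: μ_n = (τ₀μ₀ + τ_data·x̄)/(τ₀+τ_data), with τ₀=1/σ₀² and τ_data=n/σ².
Here τ₀ = 1/425.9 = 0.002348 and τ_data = 8/1198.0 = 0.006678, so τ_n = 0.009026.
Rearranging for μ₀: μ₀ = (μ_n·τ_n − τ_data·x̄)/τ₀ = (312.1071·0.009026 − 0.006678·358.1) / 0.002348 = 0.425687/0.002348 ≈ 181.3.

μ₀ = 181.3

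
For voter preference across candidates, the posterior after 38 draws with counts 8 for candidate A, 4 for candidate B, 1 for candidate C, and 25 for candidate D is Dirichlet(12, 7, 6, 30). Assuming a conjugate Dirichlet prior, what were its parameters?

For a Dirichlet(α) prior with multinomial counts c, the posterior is Dirichlet(α + c) componentwise.
Subtract each count from the matching posterior parameter: 12−8=4, 7−4=3, 6−1=5, 30−25=5.

Dirichlet(4, 3, 5, 5)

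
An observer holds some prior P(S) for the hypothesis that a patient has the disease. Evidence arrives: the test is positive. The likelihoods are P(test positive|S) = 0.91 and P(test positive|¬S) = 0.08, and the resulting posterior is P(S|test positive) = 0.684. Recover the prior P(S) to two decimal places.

P(S) = 0.16

Bayes' rule in odds form gives O(S|E) = O(S)·[P(E|S)/P(E|¬S)], hence O(S) = O(S|E)/LR.
Posterior odds = 0.684/(1−0.684) = 2.1646. LR = 0.91/0.08 = 11.3750.
Prior odds = 2.1646/11.3750 = 0.1903, so P(S) = 0.1903/(1+0.1903) ≈ 0.16.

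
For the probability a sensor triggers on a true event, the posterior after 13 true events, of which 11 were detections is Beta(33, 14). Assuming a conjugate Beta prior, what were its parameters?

Under Beta–binomial conjugacy the posterior parameters are (a+s, b+f).
So a = 33 − 11 = 22 and b = 14 − 2 = 12.

Beta(22, 12)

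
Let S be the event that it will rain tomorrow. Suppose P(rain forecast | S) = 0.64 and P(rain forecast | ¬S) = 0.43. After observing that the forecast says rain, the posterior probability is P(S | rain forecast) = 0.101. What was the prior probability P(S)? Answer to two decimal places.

P(S) = 0.07

Bayes' rule in odds form gives O(S|E) = O(S)·[P(E|S)/P(E|¬S)], hence O(S) = O(S|E)/LR.
Posterior odds = 0.101/(1−0.101) = 0.1123. LR = 0.64/0.43 = 1.4884.
Prior odds = 0.1123/1.4884 = 0.0755, so P(S) = 0.0755/(1+0.0755) ≈ 0.07.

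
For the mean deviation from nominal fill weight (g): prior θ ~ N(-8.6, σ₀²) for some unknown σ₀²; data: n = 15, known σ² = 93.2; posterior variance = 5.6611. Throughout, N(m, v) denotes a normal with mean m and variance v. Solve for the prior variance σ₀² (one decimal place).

σ₀² = 63.7

Posterior precision equals prior precision plus data precision: 1/σ_n² = 1/σ₀² + n/σ².
So 1/σ₀² = 1/5.6611 − 15/93.2 = 0.176644 − 0.160944 = 0.015700.
Hence σ₀² = 1/0.015700 ≈ 63.7.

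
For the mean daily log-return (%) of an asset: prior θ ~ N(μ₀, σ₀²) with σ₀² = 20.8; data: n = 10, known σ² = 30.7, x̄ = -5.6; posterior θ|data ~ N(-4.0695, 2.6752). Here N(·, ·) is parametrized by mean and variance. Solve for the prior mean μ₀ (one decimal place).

The posterior mean is a precision-weighted average: μ_n = (τ₀μ₀ + τ_data·x̄)/(τ₀+τ_data), with τ₀=1/σ₀² and τ_data=n/σ².
Here τ₀ = 1/20.8 = 0.048077 and τ_data = 10/30.7 = 0.325733, so τ_n = 0.373810.
Rearranging for μ₀: μ₀ = (μ_n·τ_n − τ_data·x̄)/τ₀ = (-4.0695·0.373810 − 0.325733·-5.6) / 0.048077 = 0.302885/0.048077 ≈ 6.3.

μ₀ = 6.3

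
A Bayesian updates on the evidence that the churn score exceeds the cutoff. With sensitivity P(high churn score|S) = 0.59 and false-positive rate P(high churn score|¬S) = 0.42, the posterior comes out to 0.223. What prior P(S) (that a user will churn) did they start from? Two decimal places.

P(S) = 0.17

Bayes' rule in odds form gives O(S|E) = O(S)·[P(E|S)/P(E|¬S)], hence O(S) = O(S|E)/LR.
Posterior odds = 0.223/(1−0.223) = 0.2870. LR = 0.59/0.42 = 1.4048.
Prior odds = 0.2870/1.4048 = 0.2043, so P(S) = 0.2043/(1+0.2043) ≈ 0.17.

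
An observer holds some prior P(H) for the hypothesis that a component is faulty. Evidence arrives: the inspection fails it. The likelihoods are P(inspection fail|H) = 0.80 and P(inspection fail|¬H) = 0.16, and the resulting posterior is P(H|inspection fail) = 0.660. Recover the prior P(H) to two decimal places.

In odds form, posterior odds = prior odds × likelihood ratio, so prior odds = posterior odds ÷ LR.
Posterior odds = 0.660/(1−0.660) = 1.9412. LR = 0.80/0.16 = 5.0000.
Prior odds = 1.9412/5.0000 = 0.3882, so P(H) = 0.3882/(1+0.3882) ≈ 0.28.

P(H) = 0.28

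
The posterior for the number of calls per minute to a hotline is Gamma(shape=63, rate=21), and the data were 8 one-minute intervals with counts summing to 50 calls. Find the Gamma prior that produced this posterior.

Gamma–Poisson conjugacy: posterior shape = α + Σxᵢ, posterior rate = β + n.
So α = 63 − 50 = 13 and β = 21 − 8 = 13.

Gamma(shape=13, rate=13)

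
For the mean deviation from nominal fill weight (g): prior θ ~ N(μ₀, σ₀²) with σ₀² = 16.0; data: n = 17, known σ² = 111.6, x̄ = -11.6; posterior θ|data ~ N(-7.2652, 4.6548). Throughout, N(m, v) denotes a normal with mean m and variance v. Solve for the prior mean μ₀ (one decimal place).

μ₀ = 3.3

The posterior mean is a precision-weighted average: μ_n = (τ₀μ₀ + τ_data·x̄)/(τ₀+τ_data), with τ₀=1/σ₀² and τ_data=n/σ².
Here τ₀ = 1/16.0 = 0.062500 and τ_data = 17/111.6 = 0.152330, so τ_n = 0.214830.
Rearranging for μ₀: μ₀ = (μ_n·τ_n − τ_data·x̄)/τ₀ = (-7.2652·0.214830 − 0.152330·-11.6) / 0.062500 = 0.206245/0.062500 ≈ 3.3.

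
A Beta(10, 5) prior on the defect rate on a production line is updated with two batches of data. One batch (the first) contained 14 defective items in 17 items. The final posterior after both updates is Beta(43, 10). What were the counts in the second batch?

Because Beta–binomial updating is additive in the counts, the combined data contributed (α_post−α_prior, β_post−β_prior) successes and failures.
Total across both batches: 43−10=33 defective items, 10−5=5 good items.
Subtract the first batch: 33−14=19 defective items and 5−3=2 good items.

19 defective items and 2 good items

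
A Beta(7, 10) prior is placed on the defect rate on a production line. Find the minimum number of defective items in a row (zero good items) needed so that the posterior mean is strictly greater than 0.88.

After k defective items and 0 good items the posterior is Beta(7+k, 10), with mean (7+k)/(7+10+k).
Set (7+k)/(17+k) > 0.88 and solve: k > (0.88·17 − 7)/(1 − 0.88) = 66.333.
The smallest integer exceeding 66.333 is 67, and checking k=67: (74)/(84) = 0.8810 > 0.88.

k = 67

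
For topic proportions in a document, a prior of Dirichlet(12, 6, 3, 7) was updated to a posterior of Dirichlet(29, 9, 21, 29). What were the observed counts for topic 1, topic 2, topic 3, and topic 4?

For a Dirichlet(α) prior with multinomial counts c, the posterior is Dirichlet(α + c) componentwise.
Counts are posterior − prior componentwise: 29−12=17, 9−6=3, 21−3=18, 29−7=22.

counts (17, 3, 18, 22)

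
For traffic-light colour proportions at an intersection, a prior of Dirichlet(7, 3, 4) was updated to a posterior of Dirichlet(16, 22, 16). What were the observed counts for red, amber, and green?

counts (9, 19, 12)

For a Dirichlet(α) prior with multinomial counts c, the posterior is Dirichlet(α + c) componentwise.
Counts are posterior − prior componentwise: 16−7=9, 22−3=19, 16−4=12.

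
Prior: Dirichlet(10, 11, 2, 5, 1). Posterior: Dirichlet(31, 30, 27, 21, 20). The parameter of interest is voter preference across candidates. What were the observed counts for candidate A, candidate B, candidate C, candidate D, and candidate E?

For a Dirichlet(α) prior with multinomial counts c, the posterior is Dirichlet(α + c) componentwise.
Counts are posterior − prior componentwise: 31−10=21, 30−11=19, 27−2=25, 21−5=16, 20−1=19.

counts (21, 19, 25, 16, 19)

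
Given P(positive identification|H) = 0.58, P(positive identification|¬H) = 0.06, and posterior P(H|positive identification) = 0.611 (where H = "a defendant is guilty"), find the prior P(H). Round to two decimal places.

P(H) = 0.14

Bayes' rule in odds form gives O(H|E) = O(H)·[P(E|H)/P(E|¬H)], hence O(H) = O(H|E)/LR.
Posterior odds = 0.611/(1−0.611) = 1.5707. LR = 0.58/0.06 = 9.6667.
Prior odds = 1.5707/9.6667 = 0.1625, so P(H) = 0.1625/(1+0.1625) ≈ 0.14.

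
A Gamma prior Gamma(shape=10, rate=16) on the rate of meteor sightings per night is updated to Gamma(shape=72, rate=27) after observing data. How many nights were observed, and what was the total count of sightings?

A Gamma(α, β) prior (rate parametrization) on a Poisson rate with n observations summing to S gives posterior Gamma(α+S, β+n).
Matching: Σxᵢ = 72 − 10 = 62 and n = 27 − 16 = 11.

n = 11 nights with total 62 sightings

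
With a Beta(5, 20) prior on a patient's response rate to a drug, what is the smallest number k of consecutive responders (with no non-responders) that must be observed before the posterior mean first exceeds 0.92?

After k responders and 0 non-responders the posterior is Beta(5+k, 20), with mean (5+k)/(5+20+k).
Set (5+k)/(25+k) > 0.92 and solve: k > (0.92·25 − 5)/(1 − 0.92) = 225.000.
The smallest integer exceeding 225.000 is 226, and checking k=226: (231)/(251) = 0.9203 > 0.92.

k = 226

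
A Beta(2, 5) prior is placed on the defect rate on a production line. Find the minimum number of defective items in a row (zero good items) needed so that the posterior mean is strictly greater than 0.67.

After k defective items and 0 good items the posterior is Beta(2+k, 5), with mean (2+k)/(2+5+k).
Set (2+k)/(7+k) > 0.67 and solve: k > (0.67·7 − 2)/(1 − 0.67) = 8.152.
The smallest integer exceeding 8.152 is 9.

k = 9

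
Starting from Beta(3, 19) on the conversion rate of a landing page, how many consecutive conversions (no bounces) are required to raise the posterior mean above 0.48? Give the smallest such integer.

k = 15

After k conversions and 0 bounces the posterior is Beta(3+k, 19), with mean (3+k)/(3+19+k).
Set (3+k)/(22+k) > 0.48 and solve: k > (0.48·22 − 3)/(1 − 0.48) = 14.538.
The smallest integer exceeding 14.538 is 15.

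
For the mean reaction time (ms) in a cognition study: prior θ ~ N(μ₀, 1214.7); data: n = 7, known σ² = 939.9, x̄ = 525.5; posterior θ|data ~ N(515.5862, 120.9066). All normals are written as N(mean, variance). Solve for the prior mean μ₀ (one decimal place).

With known observation variance, the Normal–Normal posterior has precision τ_n = τ₀ + n/σ² and mean μ_n = (τ₀μ₀ + (n/σ²)x̄)/τ_n.
Here τ₀ = 1/1214.7 = 0.000823 and τ_data = 7/939.9 = 0.007448, so τ_n = 0.008271.
Rearranging for μ₀: μ₀ = (μ_n·τ_n − τ_data·x̄)/τ₀ = (515.5862·0.008271 − 0.007448·525.5) / 0.000823 = 0.350489/0.000823 ≈ 425.9.

μ₀ = 425.9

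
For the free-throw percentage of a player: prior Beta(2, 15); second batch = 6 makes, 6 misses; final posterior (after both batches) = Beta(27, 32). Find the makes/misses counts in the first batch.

19 makes and 11 misses

Because Beta–binomial updating is additive in the counts, the combined data contributed (α_post−α_prior, β_post−β_prior) successes and failures.
Total across both batches: 27−2=25 makes, 32−15=17 misses.
Subtract the second batch: 25−6=19 makes and 17−6=11 misses.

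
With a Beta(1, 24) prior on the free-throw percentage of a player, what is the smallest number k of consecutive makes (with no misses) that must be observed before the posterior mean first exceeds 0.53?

After k makes and 0 misses the posterior is Beta(1+k, 24), with mean (1+k)/(1+24+k).
Set (1+k)/(25+k) > 0.53 and solve: k > (0.53·25 − 1)/(1 − 0.53) = 26.064.
The smallest integer exceeding 26.064 is 27, and checking k=27: (28)/(52) = 0.5385 > 0.53.

k = 27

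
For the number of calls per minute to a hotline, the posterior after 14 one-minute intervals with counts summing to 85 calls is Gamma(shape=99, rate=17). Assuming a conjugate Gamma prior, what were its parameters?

Gamma(shape=14, rate=3)

Gamma–Poisson conjugacy: posterior shape = α + Σxᵢ, posterior rate = β + n.
So α = 99 − 85 = 14 and β = 17 − 14 = 3.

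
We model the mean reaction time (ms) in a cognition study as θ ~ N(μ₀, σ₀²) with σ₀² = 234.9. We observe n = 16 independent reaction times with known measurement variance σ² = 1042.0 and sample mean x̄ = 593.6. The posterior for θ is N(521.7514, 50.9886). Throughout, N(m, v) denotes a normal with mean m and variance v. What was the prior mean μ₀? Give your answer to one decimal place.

The posterior mean is a precision-weighted average: μ_n = (τ₀μ₀ + τ_data·x̄)/(τ₀+τ_data), with τ₀=1/σ₀² and τ_data=n/σ².
Here τ₀ = 1/234.9 = 0.004257 and τ_data = 16/1042.0 = 0.015355, so τ_n = 0.019612.
Rearranging for μ₀: μ₀ = (μ_n·τ_n − τ_data·x̄)/τ₀ = (521.7514·0.019612 − 0.015355·593.6) / 0.004257 = 1.117860/0.004257 ≈ 262.6.

μ₀ = 262.6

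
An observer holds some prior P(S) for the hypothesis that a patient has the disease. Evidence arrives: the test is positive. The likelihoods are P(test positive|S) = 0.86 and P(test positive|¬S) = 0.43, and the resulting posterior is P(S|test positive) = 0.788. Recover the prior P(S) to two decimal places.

Bayes' rule in odds form gives O(S|E) = O(S)·[P(E|S)/P(E|¬S)], hence O(S) = O(S|E)/LR.
Posterior odds = 0.788/(1−0.788) = 3.7170. LR = 0.86/0.43 = 2.0000.
Prior odds = 3.7170/2.0000 = 1.8585, so P(S) = 1.8585/(1+1.8585) ≈ 0.65.

P(S) = 0.65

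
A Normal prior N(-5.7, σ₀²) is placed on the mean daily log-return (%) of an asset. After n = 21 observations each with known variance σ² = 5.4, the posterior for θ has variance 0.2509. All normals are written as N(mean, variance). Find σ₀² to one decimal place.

σ₀² = 10.3

For the Normal–Normal model with known σ², precisions add: τ_n = τ₀ + n/σ².
So 1/σ₀² = 1/0.2509 − 21/5.4 = 3.985652 − 3.888889 = 0.096763.
Hence σ₀² = 1/0.096763 ≈ 10.3.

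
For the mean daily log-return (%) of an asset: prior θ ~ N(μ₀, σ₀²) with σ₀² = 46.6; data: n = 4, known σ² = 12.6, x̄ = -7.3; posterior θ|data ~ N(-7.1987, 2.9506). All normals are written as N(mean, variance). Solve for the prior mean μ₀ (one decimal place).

μ₀ = -5.7

With known observation variance, the Normal–Normal posterior has precision τ_n = τ₀ + n/σ² and mean μ_n = (τ₀μ₀ + (n/σ²)x̄)/τ_n.
Here τ₀ = 1/46.6 = 0.021459 and τ_data = 4/12.6 = 0.317460, so τ_n = 0.338919.
Rearranging for μ₀: μ₀ = (μ_n·τ_n − τ_data·x̄)/τ₀ = (-7.1987·0.338919 − 0.317460·-7.3) / 0.021459 = -0.122318/0.021459 ≈ -5.7.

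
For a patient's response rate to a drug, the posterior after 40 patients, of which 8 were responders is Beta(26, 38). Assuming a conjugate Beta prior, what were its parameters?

A Beta(a, b) prior with s successes and f failures in binomial data gives a Beta(a+s, b+f) posterior.
So a = 26 − 8 = 18 and b = 38 − 32 = 6.

Beta(18, 6)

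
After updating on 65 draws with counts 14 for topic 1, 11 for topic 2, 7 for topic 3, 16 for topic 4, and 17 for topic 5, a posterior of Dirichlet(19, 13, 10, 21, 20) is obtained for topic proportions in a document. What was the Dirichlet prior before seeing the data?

Dirichlet(5, 2, 3, 5, 3)

For a Dirichlet(α) prior with multinomial counts c, the posterior is Dirichlet(α + c) componentwise.
Subtract each count from the matching posterior parameter: 19−14=5, 13−11=2, 10−7=3, 21−16=5, 20−17=3.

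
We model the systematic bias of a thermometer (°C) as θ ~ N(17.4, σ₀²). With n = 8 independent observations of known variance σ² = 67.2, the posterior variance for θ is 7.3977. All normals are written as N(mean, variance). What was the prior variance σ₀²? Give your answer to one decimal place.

σ₀² = 62.0

Posterior precision equals prior precision plus data precision: 1/σ_n² = 1/σ₀² + n/σ².
So 1/σ₀² = 1/7.3977 − 8/67.2 = 0.135177 − 0.119048 = 0.016129.
Hence σ₀² = 1/0.016129 ≈ 62.0.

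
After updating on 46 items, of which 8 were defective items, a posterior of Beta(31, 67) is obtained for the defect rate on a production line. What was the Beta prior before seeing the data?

Beta(23, 29)

Beta is conjugate to the binomial likelihood: posterior = Beta(a+s, b+f).
Subtract the data counts: 31−8=23, 67−38=29.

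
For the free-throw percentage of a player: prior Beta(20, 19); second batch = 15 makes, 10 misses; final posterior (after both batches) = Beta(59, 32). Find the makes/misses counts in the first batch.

24 makes and 3 misses

Because Beta–binomial updating is additive in the counts, the combined data contributed (α_post−α_prior, β_post−β_prior) successes and failures.
Total across both batches: 59−20=39 makes, 32−19=13 misses.
Subtract the second batch: 39−15=24 makes and 13−10=3 misses.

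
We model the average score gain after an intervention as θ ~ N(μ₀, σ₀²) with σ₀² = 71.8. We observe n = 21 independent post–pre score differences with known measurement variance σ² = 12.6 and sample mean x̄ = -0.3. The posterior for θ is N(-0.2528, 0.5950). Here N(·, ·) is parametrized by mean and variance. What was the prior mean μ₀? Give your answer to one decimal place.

μ₀ = 5.4

The posterior mean is a precision-weighted average: μ_n = (τ₀μ₀ + τ_data·x̄)/(τ₀+τ_data), with τ₀=1/σ₀² and τ_data=n/σ².
Here τ₀ = 1/71.8 = 0.013928 and τ_data = 21/12.6 = 1.666667, so τ_n = 1.680595.
Rearranging for μ₀: μ₀ = (μ_n·τ_n − τ_data·x̄)/τ₀ = (-0.2528·1.680595 − 1.666667·-0.3) / 0.013928 = 0.075146/0.013928 ≈ 5.4.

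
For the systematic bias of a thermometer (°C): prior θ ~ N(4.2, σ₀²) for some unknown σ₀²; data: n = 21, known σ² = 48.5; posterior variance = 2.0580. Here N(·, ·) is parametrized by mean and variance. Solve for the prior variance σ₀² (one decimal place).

σ₀² = 18.9

Posterior precision equals prior precision plus data precision: 1/σ_n² = 1/σ₀² + n/σ².
So 1/σ₀² = 1/2.0580 − 21/48.5 = 0.485909 − 0.432990 = 0.052919.
Hence σ₀² = 1/0.052919 ≈ 18.9.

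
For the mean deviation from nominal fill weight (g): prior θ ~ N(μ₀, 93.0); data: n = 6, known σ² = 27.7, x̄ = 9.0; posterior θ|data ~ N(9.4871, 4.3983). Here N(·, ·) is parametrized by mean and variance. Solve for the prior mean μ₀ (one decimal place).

With known observation variance, the Normal–Normal posterior has precision τ_n = τ₀ + n/σ² and mean μ_n = (τ₀μ₀ + (n/σ²)x̄)/τ_n.
Here τ₀ = 1/93.0 = 0.010753 and τ_data = 6/27.7 = 0.216606, so τ_n = 0.227359.
Rearranging for μ₀: μ₀ = (μ_n·τ_n − τ_data·x̄)/τ₀ = (9.4871·0.227359 − 0.216606·9.0) / 0.010753 = 0.207524/0.010753 ≈ 19.3.

μ₀ = 19.3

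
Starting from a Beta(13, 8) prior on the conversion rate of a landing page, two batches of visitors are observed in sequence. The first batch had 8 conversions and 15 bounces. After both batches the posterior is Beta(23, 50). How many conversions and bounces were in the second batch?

Sequential conjugate updates are equivalent to a single update on the pooled data, so total successes = posterior α − prior α and total failures = posterior β − prior β.
Total across both batches: 23−13=10 conversions, 50−8=42 bounces.
Subtract the first batch: 10−8=2 conversions and 42−15=27 bounces.

2 conversions and 27 bounces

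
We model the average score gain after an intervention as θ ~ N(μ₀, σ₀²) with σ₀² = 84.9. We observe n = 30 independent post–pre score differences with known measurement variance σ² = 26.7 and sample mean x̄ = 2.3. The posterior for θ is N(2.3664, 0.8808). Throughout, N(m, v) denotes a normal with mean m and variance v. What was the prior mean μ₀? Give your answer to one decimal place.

With known observation variance, the Normal–Normal posterior has precision τ_n = τ₀ + n/σ² and mean μ_n = (τ₀μ₀ + (n/σ²)x̄)/τ_n.
Here τ₀ = 1/84.9 = 0.011779 and τ_data = 30/26.7 = 1.123596, so τ_n = 1.135375.
Rearranging for μ₀: μ₀ = (μ_n·τ_n − τ_data·x̄)/τ₀ = (2.3664·1.135375 − 1.123596·2.3) / 0.011779 = 0.102481/0.011779 ≈ 8.7.

μ₀ = 8.7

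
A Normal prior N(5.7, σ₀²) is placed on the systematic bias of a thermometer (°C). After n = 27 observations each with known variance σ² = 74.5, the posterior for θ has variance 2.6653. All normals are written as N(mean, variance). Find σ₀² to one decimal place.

Posterior precision equals prior precision plus data precision: 1/σ_n² = 1/σ₀² + n/σ².
So 1/σ₀² = 1/2.6653 − 27/74.5 = 0.375192 − 0.362416 = 0.012776.
Hence σ₀² = 1/0.012776 ≈ 78.3.

σ₀² = 78.3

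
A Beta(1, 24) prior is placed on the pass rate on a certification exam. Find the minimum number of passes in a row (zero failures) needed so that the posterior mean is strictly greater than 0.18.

k = 5

After k passes and 0 failures the posterior is Beta(1+k, 24), with mean (1+k)/(1+24+k).
Set (1+k)/(25+k) > 0.18 and solve: k > (0.18·25 − 1)/(1 − 0.18) = 4.268.
The smallest integer exceeding 4.268 is 5, and checking k=5: (6)/(30) = 0.2000 > 0.18.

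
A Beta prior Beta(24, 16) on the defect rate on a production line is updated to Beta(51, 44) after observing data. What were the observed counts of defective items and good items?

Under Beta–binomial conjugacy the posterior parameters are (α+s, β+f).
So s = 51 − 24 = 27 and f = 44 − 16 = 28.

27 defective items and 28 good items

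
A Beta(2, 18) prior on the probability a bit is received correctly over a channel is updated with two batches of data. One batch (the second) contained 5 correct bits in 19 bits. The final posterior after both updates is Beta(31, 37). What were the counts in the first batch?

Because Beta–binomial updating is additive in the counts, the combined data contributed (α_post−α_prior, β_post−β_prior) successes and failures.
Total across both batches: 31−2=29 correct bits, 37−18=19 errors.
Subtract the second batch: 29−5=24 correct bits and 19−14=5 errors.

24 correct bits and 5 errors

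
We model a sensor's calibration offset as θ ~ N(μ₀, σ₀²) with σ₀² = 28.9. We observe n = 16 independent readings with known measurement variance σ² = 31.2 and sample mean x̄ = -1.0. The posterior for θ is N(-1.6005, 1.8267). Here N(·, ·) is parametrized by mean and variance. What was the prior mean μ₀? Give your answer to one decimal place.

The posterior mean is a precision-weighted average: μ_n = (τ₀μ₀ + τ_data·x̄)/(τ₀+τ_data), with τ₀=1/σ₀² and τ_data=n/σ².
Here τ₀ = 1/28.9 = 0.034602 and τ_data = 16/31.2 = 0.512821, so τ_n = 0.547423.
Rearranging for μ₀: μ₀ = (μ_n·τ_n − τ_data·x̄)/τ₀ = (-1.6005·0.547423 − 0.512821·-1.0) / 0.034602 = -0.363330/0.034602 ≈ -10.5.

μ₀ = -10.5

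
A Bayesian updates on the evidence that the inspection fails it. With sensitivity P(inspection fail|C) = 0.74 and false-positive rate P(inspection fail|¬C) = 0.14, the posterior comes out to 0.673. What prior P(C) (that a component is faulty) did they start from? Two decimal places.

Bayes' rule in odds form gives O(C|E) = O(C)·[P(E|C)/P(E|¬C)], hence O(C) = O(C|E)/LR.
Posterior odds = 0.673/(1−0.673) = 2.0581. LR = 0.74/0.14 = 5.2857.
Prior odds = 2.0581/5.2857 = 0.3894, so P(C) = 0.3894/(1+0.3894) ≈ 0.28.

P(C) = 0.28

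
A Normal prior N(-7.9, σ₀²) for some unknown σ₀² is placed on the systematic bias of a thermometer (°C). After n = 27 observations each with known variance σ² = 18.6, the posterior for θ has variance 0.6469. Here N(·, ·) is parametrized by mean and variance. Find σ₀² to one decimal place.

σ₀² = 10.6

For the Normal–Normal model with known σ², precisions add: τ_n = τ₀ + n/σ².
So 1/σ₀² = 1/0.6469 − 27/18.6 = 1.545834 − 1.451613 = 0.094221.
Hence σ₀² = 1/0.094221 ≈ 10.6.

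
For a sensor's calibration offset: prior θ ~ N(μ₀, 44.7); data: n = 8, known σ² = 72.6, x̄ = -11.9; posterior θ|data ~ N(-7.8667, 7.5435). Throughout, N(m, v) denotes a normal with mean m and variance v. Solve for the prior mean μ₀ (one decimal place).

μ₀ = 12.0

The posterior mean is a precision-weighted average: μ_n = (τ₀μ₀ + τ_data·x̄)/(τ₀+τ_data), with τ₀=1/σ₀² and τ_data=n/σ².
Here τ₀ = 1/44.7 = 0.022371 and τ_data = 8/72.6 = 0.110193, so τ_n = 0.132564.
Rearranging for μ₀: μ₀ = (μ_n·τ_n − τ_data·x̄)/τ₀ = (-7.8667·0.132564 − 0.110193·-11.9) / 0.022371 = 0.268455/0.022371 ≈ 12.0.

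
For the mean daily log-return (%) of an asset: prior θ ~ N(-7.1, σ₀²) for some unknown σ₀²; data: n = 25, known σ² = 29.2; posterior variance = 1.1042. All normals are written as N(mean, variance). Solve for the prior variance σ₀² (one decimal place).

Posterior precision equals prior precision plus data precision: 1/σ_n² = 1/σ₀² + n/σ².
So 1/σ₀² = 1/1.1042 − 25/29.2 = 0.905633 − 0.856164 = 0.049469.
Hence σ₀² = 1/0.049469 ≈ 20.2.

σ₀² = 20.2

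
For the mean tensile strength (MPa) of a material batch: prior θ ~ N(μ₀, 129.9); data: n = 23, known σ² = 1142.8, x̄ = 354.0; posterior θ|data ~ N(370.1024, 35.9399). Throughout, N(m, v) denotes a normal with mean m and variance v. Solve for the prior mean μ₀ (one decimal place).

The posterior mean is a precision-weighted average: μ_n = (τ₀μ₀ + τ_data·x̄)/(τ₀+τ_data), with τ₀=1/σ₀² and τ_data=n/σ².
Here τ₀ = 1/129.9 = 0.007698 and τ_data = 23/1142.8 = 0.020126, so τ_n = 0.027824.
Rearranging for μ₀: μ₀ = (μ_n·τ_n − τ_data·x̄)/τ₀ = (370.1024·0.027824 − 0.020126·354.0) / 0.007698 = 3.173125/0.007698 ≈ 412.2.

μ₀ = 412.2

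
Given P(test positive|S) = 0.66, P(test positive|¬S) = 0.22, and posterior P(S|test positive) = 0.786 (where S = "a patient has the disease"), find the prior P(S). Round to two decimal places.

In odds form, posterior odds = prior odds × likelihood ratio, so prior odds = posterior odds ÷ LR.
Posterior odds = 0.786/(1−0.786) = 3.6729. LR = 0.66/0.22 = 3.0000.
Prior odds = 3.6729/3.0000 = 1.2243, so P(S) = 1.2243/(1+1.2243) ≈ 0.55.

P(S) = 0.55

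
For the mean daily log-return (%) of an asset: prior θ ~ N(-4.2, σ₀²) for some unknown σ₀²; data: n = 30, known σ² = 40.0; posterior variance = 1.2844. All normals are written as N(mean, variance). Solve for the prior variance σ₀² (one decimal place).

Posterior precision equals prior precision plus data precision: 1/σ_n² = 1/σ₀² + n/σ².
So 1/σ₀² = 1/1.2844 − 30/40.0 = 0.778574 − 0.750000 = 0.028574.
Hence σ₀² = 1/0.028574 ≈ 35.0.

σ₀² = 35.0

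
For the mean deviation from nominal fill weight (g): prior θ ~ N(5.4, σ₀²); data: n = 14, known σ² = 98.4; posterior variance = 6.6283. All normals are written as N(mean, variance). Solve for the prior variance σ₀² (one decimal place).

Posterior precision equals prior precision plus data precision: 1/σ_n² = 1/σ₀² + n/σ².
So 1/σ₀² = 1/6.6283 − 14/98.4 = 0.150868 − 0.142276 = 0.008592.
Hence σ₀² = 1/0.008592 ≈ 116.4.

σ₀² = 116.4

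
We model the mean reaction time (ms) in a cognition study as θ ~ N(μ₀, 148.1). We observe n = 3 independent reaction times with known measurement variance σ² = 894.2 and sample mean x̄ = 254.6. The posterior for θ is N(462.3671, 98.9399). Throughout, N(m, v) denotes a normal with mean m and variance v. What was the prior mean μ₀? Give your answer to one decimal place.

μ₀ = 565.6

The posterior mean is a precision-weighted average: μ_n = (τ₀μ₀ + τ_data·x̄)/(τ₀+τ_data), with τ₀=1/σ₀² and τ_data=n/σ².
Here τ₀ = 1/148.1 = 0.006752 and τ_data = 3/894.2 = 0.003355, so τ_n = 0.010107.
Rearranging for μ₀: μ₀ = (μ_n·τ_n − τ_data·x̄)/τ₀ = (462.3671·0.010107 − 0.003355·254.6) / 0.006752 = 3.818961/0.006752 ≈ 565.6.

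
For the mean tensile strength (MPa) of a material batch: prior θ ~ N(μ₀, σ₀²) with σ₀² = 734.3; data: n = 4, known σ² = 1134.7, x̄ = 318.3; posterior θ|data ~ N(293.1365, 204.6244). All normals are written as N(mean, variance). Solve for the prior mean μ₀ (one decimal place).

With known observation variance, the Normal–Normal posterior has precision τ_n = τ₀ + n/σ² and mean μ_n = (τ₀μ₀ + (n/σ²)x̄)/τ_n.
Here τ₀ = 1/734.3 = 0.001362 and τ_data = 4/1134.7 = 0.003525, so τ_n = 0.004887.
Rearranging for μ₀: μ₀ = (μ_n·τ_n − τ_data·x̄)/τ₀ = (293.1365·0.004887 − 0.003525·318.3) / 0.001362 = 0.310551/0.001362 ≈ 228.0.

μ₀ = 228.0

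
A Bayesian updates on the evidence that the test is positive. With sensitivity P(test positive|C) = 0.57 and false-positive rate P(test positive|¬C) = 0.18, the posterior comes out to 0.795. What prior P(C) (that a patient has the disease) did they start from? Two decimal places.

P(C) = 0.55

In odds form, posterior odds = prior odds × likelihood ratio, so prior odds = posterior odds ÷ LR.
Posterior odds = 0.795/(1−0.795) = 3.8780. LR = 0.57/0.18 = 3.1667.
Prior odds = 3.8780/3.1667 = 1.2246, so P(C) = 1.2246/(1+1.2246) ≈ 0.55.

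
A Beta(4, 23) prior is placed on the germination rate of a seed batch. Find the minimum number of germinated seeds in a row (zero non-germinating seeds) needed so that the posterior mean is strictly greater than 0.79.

After k germinated seeds and 0 non-germinating seeds the posterior is Beta(4+k, 23), with mean (4+k)/(4+23+k).
Set (4+k)/(27+k) > 0.79 and solve: k > (0.79·27 − 4)/(1 − 0.79) = 82.524.
The smallest integer exceeding 82.524 is 83.

k = 83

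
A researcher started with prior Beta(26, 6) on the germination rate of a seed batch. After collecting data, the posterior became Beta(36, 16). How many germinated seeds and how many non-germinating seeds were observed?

Beta is conjugate to the binomial likelihood: posterior = Beta(α+s, β+f).
So s = 36 − 26 = 10 and f = 16 − 6 = 10.

10 germinated seeds and 10 non-germinating seeds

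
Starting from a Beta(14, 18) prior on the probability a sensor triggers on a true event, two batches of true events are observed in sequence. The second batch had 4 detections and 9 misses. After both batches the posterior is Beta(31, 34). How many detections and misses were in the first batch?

13 detections and 7 misses

Because Beta–binomial updating is additive in the counts, the combined data contributed (α_post−α_prior, β_post−β_prior) successes and failures.
Total across both batches: 31−14=17 detections, 34−18=16 misses.
Subtract the second batch: 17−4=13 detections and 16−9=7 misses.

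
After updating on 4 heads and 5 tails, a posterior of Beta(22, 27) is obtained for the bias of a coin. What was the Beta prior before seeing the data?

Under Beta–binomial conjugacy the posterior parameters are (a+s, b+f).
So a = 22 − 4 = 18 and b = 27 − 5 = 22.

Beta(18, 22)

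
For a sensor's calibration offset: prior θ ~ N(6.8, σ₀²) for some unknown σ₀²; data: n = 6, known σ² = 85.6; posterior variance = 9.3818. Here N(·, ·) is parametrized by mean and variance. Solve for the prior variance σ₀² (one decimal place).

σ₀² = 27.4

For the Normal–Normal model with known σ², precisions add: τ_n = τ₀ + n/σ².
So 1/σ₀² = 1/9.3818 − 6/85.6 = 0.106589 − 0.070093 = 0.036496.
Hence σ₀² = 1/0.036496 ≈ 27.4.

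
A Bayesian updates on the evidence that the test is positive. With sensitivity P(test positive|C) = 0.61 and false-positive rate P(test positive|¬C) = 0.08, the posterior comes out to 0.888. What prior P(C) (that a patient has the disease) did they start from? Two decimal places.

In odds form, posterior odds = prior odds × likelihood ratio, so prior odds = posterior odds ÷ LR.
Posterior odds = 0.888/(1−0.888) = 7.9286. LR = 0.61/0.08 = 7.6250.
Prior odds = 7.9286/7.6250 = 1.0398, so P(C) = 1.0398/(1+1.0398) ≈ 0.51.

P(C) = 0.51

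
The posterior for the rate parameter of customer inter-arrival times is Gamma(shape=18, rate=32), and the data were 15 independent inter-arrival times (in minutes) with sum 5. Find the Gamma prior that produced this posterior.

Gamma(shape=3, rate=27)

Gamma–exponential conjugacy: posterior shape = α + n, posterior rate = β + Σtᵢ.
So α = 18 − 15 = 3 and β = 32 − 5 = 27.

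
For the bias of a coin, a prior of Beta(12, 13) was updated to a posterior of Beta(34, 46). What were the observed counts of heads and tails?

22 heads and 33 tails

Beta is conjugate to the binomial likelihood: posterior = Beta(a+s, b+f).
Match parameters: s=34−12=22, f=46−13=33.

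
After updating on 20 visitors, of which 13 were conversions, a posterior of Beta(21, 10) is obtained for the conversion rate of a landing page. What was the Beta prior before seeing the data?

Beta(8, 3)

Beta is conjugate to the binomial likelihood: posterior = Beta(a+s, b+f).
So a = 21 − 13 = 8 and b = 10 − 7 = 3.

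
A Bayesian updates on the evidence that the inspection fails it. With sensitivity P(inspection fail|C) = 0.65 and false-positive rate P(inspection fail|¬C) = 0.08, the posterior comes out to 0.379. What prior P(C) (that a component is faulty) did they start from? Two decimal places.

P(C) = 0.07

Bayes' rule in odds form gives O(C|E) = O(C)·[P(E|C)/P(E|¬C)], hence O(C) = O(C|E)/LR.
Posterior odds = 0.379/(1−0.379) = 0.6103. LR = 0.65/0.08 = 8.1250.
Prior odds = 0.6103/8.1250 = 0.0751, so P(C) = 0.0751/(1+0.0751) ≈ 0.07.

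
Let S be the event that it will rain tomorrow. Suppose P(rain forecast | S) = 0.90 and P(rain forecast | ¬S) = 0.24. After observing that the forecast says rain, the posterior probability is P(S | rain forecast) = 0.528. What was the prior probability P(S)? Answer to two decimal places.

P(S) = 0.23

Bayes' rule in odds form gives O(S|E) = O(S)·[P(E|S)/P(E|¬S)], hence O(S) = O(S|E)/LR.
Posterior odds = 0.528/(1−0.528) = 1.1186. LR = 0.90/0.24 = 3.7500.
Prior odds = 1.1186/3.7500 = 0.2983, so P(S) = 0.2983/(1+0.2983) ≈ 0.23.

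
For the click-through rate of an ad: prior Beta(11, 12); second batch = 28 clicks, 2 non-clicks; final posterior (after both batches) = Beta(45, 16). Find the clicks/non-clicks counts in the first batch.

6 clicks and 2 non-clicks

Sequential conjugate updates are equivalent to a single update on the pooled data, so total successes = posterior α − prior α and total failures = posterior β − prior β.
Total across both batches: 45−11=34 clicks, 16−12=4 non-clicks.
Subtract the second batch: 34−28=6 clicks and 4−2=2 non-clicks.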